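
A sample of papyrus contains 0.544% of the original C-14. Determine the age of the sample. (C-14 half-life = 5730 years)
Age = t½ × log₂(1/ratio) = 43100 years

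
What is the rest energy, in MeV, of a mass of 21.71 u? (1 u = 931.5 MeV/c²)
E = mc² = 20220 MeV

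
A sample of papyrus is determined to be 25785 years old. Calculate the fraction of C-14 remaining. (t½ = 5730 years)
N/N₀ = (1/2)^(t/t½) = 0.04419 = 4.42%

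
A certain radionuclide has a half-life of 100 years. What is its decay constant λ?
λ = ln(2)/t½ = 0.006931 year⁻¹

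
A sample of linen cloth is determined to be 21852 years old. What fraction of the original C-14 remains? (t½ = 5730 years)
N/N₀ = (1/2)^(t/t½) = 0.07112 = 7.11%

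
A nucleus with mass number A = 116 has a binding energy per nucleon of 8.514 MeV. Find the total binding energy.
B.E. = 8.514 × 116 = 987.6 MeV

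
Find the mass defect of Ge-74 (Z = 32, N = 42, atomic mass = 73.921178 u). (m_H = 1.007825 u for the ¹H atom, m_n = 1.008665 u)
Δm = Z·m_H + N·m_n − M = 0.6932 u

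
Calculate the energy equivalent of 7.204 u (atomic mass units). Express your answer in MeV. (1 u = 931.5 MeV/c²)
E = mc² = 6711 MeV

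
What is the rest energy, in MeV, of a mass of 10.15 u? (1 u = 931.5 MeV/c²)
E = mc² = 9455 MeV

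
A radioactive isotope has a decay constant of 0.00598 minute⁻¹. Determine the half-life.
t½ = ln(2)/λ = 115.9 minutes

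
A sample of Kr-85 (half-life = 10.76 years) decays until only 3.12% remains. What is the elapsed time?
t = t½ × log₂(N₀/N) = 53.82 years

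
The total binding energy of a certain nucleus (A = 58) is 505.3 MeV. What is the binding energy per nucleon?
B.E./A = 505.3/58 = 8.712 MeV/nucleon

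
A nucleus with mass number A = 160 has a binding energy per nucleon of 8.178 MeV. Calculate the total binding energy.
B.E. = 8.178 × 160 = 1308 MeV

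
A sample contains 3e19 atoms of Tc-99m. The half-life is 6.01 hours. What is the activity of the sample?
A = λN = 3.46e18 decays/hour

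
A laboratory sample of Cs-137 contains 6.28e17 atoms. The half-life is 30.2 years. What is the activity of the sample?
A = λN = 1.441e16 decays/year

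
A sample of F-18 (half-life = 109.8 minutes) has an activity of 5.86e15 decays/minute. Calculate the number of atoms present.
N = A/λ = 9.283e17 atoms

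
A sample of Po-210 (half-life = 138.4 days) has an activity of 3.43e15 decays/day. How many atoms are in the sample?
N = A/λ = 6.849e17 atoms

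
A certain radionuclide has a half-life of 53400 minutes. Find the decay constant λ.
λ = ln(2)/t½ = 1.298e-5 minute⁻¹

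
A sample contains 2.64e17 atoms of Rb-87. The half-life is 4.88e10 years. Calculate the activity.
A = λN = 3.75e6 decays/year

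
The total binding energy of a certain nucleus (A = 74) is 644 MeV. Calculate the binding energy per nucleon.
B.E./A = 644/74 = 8.703 MeV/nucleon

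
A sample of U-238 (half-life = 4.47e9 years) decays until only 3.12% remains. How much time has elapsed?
t = t½ × log₂(N₀/N) = 2.236e10 years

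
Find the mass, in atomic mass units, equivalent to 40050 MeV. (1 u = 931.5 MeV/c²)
m = E/c² = 43 u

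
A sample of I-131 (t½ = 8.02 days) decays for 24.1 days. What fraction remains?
N/N₀ = (1/2)^(t/t½) = 0.1246 = 12.5%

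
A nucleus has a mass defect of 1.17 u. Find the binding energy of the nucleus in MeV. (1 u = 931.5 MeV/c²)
B.E. = Δm × 931.5 = 1090 MeV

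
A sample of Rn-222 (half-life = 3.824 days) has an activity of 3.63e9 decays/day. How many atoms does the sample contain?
N = A/λ = 2.003e10 atoms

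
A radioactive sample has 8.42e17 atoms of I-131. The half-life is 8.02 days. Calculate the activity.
A = λN = 7.277e16 decays/day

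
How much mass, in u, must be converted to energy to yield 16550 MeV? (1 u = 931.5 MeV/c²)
m = E/c² = 17.77 u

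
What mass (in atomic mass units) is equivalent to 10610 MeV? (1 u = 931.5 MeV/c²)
m = E/c² = 11.39 u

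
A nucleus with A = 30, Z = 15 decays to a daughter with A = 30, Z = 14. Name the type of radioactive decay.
ΔA = 0, ΔZ = -1 ⇒ beta-plus decay (β⁺) or electron capture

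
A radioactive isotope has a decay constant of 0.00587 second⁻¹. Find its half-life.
t½ = ln(2)/λ = 118.1 seconds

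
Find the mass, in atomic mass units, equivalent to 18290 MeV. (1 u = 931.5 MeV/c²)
m = E/c² = 19.63 u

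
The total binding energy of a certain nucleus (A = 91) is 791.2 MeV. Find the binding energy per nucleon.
B.E./A = 791.2/91 = 8.695 MeV/nucleon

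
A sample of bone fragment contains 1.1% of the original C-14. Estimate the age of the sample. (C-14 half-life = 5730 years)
Age = t½ × log₂(1/ratio) = 37280 years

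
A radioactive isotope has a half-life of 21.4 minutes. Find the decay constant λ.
λ = ln(2)/t½ = 0.03239 minute⁻¹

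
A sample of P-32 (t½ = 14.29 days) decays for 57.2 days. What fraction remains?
N/N₀ = (1/2)^(t/t½) = 0.06238 = 6.24%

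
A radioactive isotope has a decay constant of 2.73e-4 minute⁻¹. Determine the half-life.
t½ = ln(2)/λ = 2539 minutes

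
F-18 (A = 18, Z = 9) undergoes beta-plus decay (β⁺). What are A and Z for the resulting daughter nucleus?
Daughter: A = 18, Z = 8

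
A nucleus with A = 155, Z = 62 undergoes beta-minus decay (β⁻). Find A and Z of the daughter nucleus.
Daughter: A = 155, Z = 63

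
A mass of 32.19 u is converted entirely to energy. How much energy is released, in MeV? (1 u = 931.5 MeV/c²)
E = mc² = 29980 MeV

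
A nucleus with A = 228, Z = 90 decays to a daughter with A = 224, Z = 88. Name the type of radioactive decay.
ΔA = -4, ΔZ = -2 ⇒ alpha decay (α)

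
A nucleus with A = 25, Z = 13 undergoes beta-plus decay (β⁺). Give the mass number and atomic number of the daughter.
Daughter: A = 25, Z = 12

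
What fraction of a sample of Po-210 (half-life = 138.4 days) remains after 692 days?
N/N₀ = (1/2)^(t/t½) = 0.03125 = 3.12%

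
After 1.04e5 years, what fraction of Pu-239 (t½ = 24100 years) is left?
N/N₀ = (1/2)^(t/t½) = 0.05023 = 5.02%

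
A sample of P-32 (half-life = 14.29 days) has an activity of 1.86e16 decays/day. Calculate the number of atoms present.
N = A/λ = 3.835e17 atoms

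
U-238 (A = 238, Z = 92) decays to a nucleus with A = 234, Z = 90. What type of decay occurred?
ΔA = -4, ΔZ = -2 ⇒ alpha decay (α)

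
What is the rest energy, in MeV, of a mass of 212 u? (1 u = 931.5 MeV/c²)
E = mc² = 1.975e5 MeV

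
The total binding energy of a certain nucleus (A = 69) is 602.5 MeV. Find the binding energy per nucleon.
B.E./A = 602.5/69 = 8.732 MeV/nucleon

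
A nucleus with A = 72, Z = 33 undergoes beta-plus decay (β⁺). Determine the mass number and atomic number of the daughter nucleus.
Daughter: A = 72, Z = 32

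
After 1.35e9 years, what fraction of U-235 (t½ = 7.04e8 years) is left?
N/N₀ = (1/2)^(t/t½) = 0.2647 = 26.5%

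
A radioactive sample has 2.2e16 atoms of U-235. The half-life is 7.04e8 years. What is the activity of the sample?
A = λN = 2.166e7 decays/year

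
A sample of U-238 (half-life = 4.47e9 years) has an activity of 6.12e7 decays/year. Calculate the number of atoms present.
N = A/λ = 3.947e17 atoms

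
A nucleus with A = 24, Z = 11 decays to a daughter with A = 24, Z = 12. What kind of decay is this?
ΔA = 0, ΔZ = +1 ⇒ beta-minus decay (β⁻)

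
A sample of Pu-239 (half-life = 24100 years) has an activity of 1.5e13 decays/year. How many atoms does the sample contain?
N = A/λ = 5.215e17 atoms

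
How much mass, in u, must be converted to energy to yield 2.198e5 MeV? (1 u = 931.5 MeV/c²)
m = E/c² = 236 u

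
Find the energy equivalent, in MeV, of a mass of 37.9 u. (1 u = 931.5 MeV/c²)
E = mc² = 35300 MeV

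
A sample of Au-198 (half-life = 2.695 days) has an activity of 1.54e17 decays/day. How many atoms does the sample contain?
N = A/λ = 5.988e17 atoms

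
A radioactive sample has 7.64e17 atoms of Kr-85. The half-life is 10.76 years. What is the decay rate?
A = λN = 4.922e16 decays/year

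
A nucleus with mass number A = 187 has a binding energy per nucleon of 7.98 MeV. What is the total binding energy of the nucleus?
B.E. = 7.98 × 187 = 1492 MeV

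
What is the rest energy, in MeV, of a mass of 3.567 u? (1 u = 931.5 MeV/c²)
E = mc² = 3323 MeV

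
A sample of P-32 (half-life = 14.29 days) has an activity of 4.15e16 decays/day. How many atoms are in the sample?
N = A/λ = 8.556e17 atoms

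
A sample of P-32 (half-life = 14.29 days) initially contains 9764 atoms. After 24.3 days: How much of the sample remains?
N = N₀(1/2)^(t/t½) = 3004 atoms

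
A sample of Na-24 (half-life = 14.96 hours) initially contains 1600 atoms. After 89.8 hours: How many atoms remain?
N = N₀(1/2)^(t/t½) = 24.95 atoms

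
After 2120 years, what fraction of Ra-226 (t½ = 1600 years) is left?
N/N₀ = (1/2)^(t/t½) = 0.3991 = 39.9%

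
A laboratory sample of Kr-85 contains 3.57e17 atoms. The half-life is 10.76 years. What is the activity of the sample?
A = λN = 2.3e16 decays/year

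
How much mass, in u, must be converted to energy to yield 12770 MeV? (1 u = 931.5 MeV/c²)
m = E/c² = 13.71 u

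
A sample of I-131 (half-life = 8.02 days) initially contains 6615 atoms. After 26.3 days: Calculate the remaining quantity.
N = N₀(1/2)^(t/t½) = 681.3 atoms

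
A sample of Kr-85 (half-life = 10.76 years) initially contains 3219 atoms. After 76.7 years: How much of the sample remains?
N = N₀(1/2)^(t/t½) = 23.01 atoms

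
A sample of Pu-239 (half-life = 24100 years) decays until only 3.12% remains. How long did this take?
t = t½ × log₂(N₀/N) = 1.206e5 years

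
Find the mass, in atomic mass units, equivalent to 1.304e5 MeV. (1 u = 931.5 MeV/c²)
m = E/c² = 140 u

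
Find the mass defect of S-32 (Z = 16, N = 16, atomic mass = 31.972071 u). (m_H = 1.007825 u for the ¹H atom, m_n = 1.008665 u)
Δm = Z·m_H + N·m_n − M = 0.2918 u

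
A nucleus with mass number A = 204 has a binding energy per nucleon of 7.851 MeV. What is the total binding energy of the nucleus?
B.E. = 7.851 × 204 = 1602 MeV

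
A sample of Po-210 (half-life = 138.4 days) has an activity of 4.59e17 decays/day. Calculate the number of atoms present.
N = A/λ = 9.165e19 atoms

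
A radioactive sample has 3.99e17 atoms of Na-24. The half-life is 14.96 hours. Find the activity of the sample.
A = λN = 1.849e16 decays/hour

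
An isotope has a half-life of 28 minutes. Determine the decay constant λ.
λ = ln(2)/t½ = 0.02476 minute⁻¹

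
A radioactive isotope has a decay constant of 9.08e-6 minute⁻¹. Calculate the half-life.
t½ = ln(2)/λ = 76340 minutes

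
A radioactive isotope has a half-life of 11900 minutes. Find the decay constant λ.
λ = ln(2)/t½ = 5.825e-5 minute⁻¹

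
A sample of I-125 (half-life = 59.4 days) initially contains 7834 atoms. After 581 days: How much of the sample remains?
N = N₀(1/2)^(t/t½) = 8.904 atoms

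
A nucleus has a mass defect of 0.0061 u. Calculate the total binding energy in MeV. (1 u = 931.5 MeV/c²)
B.E. = Δm × 931.5 = 5.682 MeV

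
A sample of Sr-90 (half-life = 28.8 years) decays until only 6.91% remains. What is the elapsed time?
t = t½ × log₂(N₀/N) = 111 years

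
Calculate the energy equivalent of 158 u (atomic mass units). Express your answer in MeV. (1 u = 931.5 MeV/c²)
E = mc² = 1.472e5 MeV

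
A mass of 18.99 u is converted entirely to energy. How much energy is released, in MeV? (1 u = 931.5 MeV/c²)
E = mc² = 17690 MeV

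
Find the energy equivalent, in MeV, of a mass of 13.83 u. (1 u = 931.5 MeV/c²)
E = mc² = 12880 MeV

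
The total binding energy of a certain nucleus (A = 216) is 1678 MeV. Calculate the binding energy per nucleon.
B.E./A = 1678/216 = 7.769 MeV/nucleon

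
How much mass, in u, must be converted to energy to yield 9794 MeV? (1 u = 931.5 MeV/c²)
m = E/c² = 10.51 u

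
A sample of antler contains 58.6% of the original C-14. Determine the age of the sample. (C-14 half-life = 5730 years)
Age = t½ × log₂(1/ratio) = 4418 years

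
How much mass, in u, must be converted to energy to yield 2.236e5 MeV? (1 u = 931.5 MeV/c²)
m = E/c² = 240 u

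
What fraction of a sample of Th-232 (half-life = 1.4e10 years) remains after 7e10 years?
N/N₀ = (1/2)^(t/t½) = 0.03125 = 3.12%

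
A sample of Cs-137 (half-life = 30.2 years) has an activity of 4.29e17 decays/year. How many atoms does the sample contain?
N = A/λ = 1.869e19 atoms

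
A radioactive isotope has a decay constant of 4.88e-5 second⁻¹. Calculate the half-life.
t½ = ln(2)/λ = 14200 seconds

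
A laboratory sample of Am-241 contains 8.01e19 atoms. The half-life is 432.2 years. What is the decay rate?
A = λN = 1.285e17 decays/year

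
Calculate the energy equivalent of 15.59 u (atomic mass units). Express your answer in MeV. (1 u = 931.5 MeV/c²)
E = mc² = 14520 MeV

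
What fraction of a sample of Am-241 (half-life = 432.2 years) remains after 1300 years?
N/N₀ = (1/2)^(t/t½) = 0.1243 = 12.4%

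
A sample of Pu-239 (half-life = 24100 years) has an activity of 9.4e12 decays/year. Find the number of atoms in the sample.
N = A/λ = 3.268e17 atoms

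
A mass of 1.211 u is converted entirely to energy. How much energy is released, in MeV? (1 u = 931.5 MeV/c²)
E = mc² = 1128 MeV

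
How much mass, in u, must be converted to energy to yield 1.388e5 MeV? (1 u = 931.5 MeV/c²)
m = E/c² = 149 u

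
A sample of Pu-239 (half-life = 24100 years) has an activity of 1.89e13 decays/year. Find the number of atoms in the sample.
N = A/λ = 6.571e17 atoms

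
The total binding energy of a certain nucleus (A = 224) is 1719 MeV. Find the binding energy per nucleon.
B.E./A = 1719/224 = 7.674 MeV/nucleon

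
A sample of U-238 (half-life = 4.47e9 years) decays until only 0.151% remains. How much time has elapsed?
t = t½ × log₂(N₀/N) = 4.189e10 years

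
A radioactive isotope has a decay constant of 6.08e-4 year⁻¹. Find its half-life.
t½ = ln(2)/λ = 1140 years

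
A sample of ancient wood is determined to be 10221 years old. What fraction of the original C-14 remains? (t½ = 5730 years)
N/N₀ = (1/2)^(t/t½) = 0.2904 = 29%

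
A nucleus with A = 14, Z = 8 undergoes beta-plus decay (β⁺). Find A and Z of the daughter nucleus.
Daughter: A = 14, Z = 7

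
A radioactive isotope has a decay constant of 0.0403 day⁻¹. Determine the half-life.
t½ = ln(2)/λ = 17.2 days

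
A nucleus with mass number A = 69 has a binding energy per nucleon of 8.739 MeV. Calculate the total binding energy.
B.E. = 8.739 × 69 = 603 MeV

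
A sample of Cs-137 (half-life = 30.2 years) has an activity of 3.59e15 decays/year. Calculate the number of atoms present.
N = A/λ = 1.564e17 atoms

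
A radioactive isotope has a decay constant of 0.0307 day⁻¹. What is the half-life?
t½ = ln(2)/λ = 22.58 days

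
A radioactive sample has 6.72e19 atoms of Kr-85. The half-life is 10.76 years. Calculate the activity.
A = λN = 4.329e18 decays/year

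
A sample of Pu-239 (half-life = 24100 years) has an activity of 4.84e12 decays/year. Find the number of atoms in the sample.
N = A/λ = 1.683e17 atoms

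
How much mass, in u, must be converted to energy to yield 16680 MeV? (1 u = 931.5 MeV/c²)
m = E/c² = 17.91 u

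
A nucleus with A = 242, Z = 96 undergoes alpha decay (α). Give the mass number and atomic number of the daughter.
Daughter: A = 238, Z = 94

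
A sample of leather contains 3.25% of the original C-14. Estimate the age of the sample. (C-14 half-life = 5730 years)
Age = t½ × log₂(1/ratio) = 28330 years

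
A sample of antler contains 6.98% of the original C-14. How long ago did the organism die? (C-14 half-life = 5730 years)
Age = t½ × log₂(1/ratio) = 22010 years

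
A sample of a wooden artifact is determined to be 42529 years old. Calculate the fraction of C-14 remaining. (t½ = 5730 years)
N/N₀ = (1/2)^(t/t½) = 0.005831 = 0.583%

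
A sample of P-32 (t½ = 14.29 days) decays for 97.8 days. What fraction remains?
N/N₀ = (1/2)^(t/t½) = 0.008705 = 0.87%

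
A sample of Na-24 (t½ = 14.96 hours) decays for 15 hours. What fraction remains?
N/N₀ = (1/2)^(t/t½) = 0.4991 = 49.9%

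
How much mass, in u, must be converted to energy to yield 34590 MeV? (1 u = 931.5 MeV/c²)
m = E/c² = 37.13 u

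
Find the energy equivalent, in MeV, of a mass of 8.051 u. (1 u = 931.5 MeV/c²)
E = mc² = 7500 MeV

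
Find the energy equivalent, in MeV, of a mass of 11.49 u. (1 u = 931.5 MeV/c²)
E = mc² = 10700 MeV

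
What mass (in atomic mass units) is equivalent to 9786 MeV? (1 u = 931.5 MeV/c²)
m = E/c² = 10.51 u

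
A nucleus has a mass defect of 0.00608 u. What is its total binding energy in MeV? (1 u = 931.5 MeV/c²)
B.E. = Δm × 931.5 = 5.664 MeV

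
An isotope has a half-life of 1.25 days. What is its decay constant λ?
λ = ln(2)/t½ = 0.5545 day⁻¹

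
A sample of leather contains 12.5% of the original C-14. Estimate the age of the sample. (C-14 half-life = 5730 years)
Age = t½ × log₂(1/ratio) = 17190 years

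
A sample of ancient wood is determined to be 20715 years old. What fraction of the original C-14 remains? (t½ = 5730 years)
N/N₀ = (1/2)^(t/t½) = 0.08161 = 8.16%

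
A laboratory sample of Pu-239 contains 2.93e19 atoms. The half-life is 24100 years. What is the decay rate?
A = λN = 8.427e14 decays/year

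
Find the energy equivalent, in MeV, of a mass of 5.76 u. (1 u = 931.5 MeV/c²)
E = mc² = 5365 MeV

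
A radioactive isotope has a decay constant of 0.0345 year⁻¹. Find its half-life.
t½ = ln(2)/λ = 20.09 years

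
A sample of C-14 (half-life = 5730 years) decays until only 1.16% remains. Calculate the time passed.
t = t½ × log₂(N₀/N) = 36840 years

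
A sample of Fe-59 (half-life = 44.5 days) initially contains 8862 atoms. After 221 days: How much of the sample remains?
N = N₀(1/2)^(t/t½) = 283.5 atoms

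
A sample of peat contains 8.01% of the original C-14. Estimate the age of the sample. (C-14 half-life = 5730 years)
Age = t½ × log₂(1/ratio) = 20870 years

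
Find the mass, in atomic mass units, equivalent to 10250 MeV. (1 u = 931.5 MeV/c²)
m = E/c² = 11 u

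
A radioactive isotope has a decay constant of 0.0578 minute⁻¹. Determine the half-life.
t½ = ln(2)/λ = 11.99 minutes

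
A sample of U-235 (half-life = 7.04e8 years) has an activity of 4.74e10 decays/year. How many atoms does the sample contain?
N = A/λ = 4.814e19 atoms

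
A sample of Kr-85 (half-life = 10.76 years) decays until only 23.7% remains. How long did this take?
t = t½ × log₂(N₀/N) = 22.35 years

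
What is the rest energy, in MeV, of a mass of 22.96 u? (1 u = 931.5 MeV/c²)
E = mc² = 21390 MeV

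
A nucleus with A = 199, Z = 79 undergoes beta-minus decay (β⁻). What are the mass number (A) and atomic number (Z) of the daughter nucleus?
Daughter: A = 199, Z = 80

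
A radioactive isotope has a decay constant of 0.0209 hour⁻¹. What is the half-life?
t½ = ln(2)/λ = 33.16 hours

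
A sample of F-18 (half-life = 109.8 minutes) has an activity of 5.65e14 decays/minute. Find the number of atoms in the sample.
N = A/λ = 8.95e16 atoms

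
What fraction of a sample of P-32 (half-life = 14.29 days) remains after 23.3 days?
N/N₀ = (1/2)^(t/t½) = 0.323 = 32.3%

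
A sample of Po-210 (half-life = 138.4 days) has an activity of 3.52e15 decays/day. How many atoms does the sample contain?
N = A/λ = 7.028e17 atoms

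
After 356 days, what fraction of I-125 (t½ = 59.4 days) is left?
N/N₀ = (1/2)^(t/t½) = 0.0157 = 1.57%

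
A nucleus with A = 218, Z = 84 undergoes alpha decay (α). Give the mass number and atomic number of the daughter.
Daughter: A = 214, Z = 82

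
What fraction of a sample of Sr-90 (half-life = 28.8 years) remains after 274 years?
N/N₀ = (1/2)^(t/t½) = 0.001368 = 0.137%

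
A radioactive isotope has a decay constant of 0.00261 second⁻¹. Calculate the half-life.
t½ = ln(2)/λ = 265.6 seconds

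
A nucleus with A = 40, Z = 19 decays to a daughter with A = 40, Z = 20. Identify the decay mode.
ΔA = 0, ΔZ = +1 ⇒ beta-minus decay (β⁻)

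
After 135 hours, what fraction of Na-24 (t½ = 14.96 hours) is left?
N/N₀ = (1/2)^(t/t½) = 0.001921 = 0.192%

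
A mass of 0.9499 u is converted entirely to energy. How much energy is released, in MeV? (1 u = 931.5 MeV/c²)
E = mc² = 884.8 MeV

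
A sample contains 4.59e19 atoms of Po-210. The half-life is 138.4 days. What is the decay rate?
A = λN = 2.299e17 decays/day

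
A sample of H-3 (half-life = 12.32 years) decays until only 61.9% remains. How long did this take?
t = t½ × log₂(N₀/N) = 8.525 years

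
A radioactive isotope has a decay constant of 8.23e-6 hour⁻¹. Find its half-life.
t½ = ln(2)/λ = 84220 hours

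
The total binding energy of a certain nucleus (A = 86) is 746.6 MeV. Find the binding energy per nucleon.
B.E./A = 746.6/86 = 8.681 MeV/nucleon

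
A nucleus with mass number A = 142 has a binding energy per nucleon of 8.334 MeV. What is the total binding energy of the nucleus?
B.E. = 8.334 × 142 = 1183 MeV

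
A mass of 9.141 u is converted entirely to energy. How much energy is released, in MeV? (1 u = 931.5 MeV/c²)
E = mc² = 8515 MeV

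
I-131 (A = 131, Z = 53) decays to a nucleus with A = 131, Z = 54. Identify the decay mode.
ΔA = 0, ΔZ = +1 ⇒ beta-minus decay (β⁻)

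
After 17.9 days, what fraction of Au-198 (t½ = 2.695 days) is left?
N/N₀ = (1/2)^(t/t½) = 0.01001 = 1%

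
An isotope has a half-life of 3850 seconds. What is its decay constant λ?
λ = ln(2)/t½ = 1.8e-4 second⁻¹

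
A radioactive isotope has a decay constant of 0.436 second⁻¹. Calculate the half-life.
t½ = ln(2)/λ = 1.59 seconds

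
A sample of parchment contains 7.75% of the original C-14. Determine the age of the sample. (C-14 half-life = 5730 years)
Age = t½ × log₂(1/ratio) = 21140 years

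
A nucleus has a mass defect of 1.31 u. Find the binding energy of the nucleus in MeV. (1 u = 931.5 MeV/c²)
B.E. = Δm × 931.5 = 1220 MeV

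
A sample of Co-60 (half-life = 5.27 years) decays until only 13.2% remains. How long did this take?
t = t½ × log₂(N₀/N) = 15.4 years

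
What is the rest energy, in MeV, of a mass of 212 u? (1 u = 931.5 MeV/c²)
E = mc² = 1.975e5 MeV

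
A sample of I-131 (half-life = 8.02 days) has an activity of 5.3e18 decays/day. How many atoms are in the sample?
N = A/λ = 6.132e19 atoms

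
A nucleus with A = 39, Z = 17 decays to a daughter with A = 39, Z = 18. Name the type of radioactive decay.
ΔA = 0, ΔZ = +1 ⇒ beta-minus decay (β⁻)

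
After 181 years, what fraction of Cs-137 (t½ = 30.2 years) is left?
N/N₀ = (1/2)^(t/t½) = 0.0157 = 1.57%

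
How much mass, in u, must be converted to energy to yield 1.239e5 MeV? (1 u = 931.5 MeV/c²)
m = E/c² = 133 u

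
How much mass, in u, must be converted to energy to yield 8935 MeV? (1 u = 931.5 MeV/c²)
m = E/c² = 9.592 u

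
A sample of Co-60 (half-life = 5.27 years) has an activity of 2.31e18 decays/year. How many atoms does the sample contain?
N = A/λ = 1.756e19 atoms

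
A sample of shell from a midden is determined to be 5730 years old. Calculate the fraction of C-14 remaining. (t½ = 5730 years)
N/N₀ = (1/2)^(t/t½) = 0.5 = 50%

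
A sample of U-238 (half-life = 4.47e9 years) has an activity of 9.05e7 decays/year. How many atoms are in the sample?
N = A/λ = 5.836e17 atoms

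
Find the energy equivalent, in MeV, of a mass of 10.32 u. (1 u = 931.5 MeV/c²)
E = mc² = 9613 MeV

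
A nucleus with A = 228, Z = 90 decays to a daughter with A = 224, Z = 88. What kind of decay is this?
ΔA = -4, ΔZ = -2 ⇒ alpha decay (α)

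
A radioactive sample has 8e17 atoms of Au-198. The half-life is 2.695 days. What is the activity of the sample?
A = λN = 2.058e17 decays/day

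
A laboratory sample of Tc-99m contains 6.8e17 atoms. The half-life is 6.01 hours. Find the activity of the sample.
A = λN = 7.843e16 decays/hour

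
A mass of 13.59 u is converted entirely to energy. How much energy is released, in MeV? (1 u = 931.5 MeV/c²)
E = mc² = 12660 MeV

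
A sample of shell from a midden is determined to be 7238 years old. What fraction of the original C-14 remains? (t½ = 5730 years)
N/N₀ = (1/2)^(t/t½) = 0.4166 = 41.7%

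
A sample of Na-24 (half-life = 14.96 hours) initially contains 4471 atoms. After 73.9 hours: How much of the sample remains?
N = N₀(1/2)^(t/t½) = 145.7 atoms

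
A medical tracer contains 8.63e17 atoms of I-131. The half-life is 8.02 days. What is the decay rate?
A = λN = 7.459e16 decays/day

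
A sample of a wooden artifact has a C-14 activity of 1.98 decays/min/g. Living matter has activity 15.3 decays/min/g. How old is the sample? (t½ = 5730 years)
Age = t½ × log₂(A₀/A) = 16900 years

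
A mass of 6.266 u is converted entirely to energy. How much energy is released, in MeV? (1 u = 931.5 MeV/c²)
E = mc² = 5837 MeV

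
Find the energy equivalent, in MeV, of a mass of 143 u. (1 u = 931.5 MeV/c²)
E = mc² = 1.332e5 MeV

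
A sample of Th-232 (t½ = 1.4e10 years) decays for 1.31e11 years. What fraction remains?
N/N₀ = (1/2)^(t/t½) = 0.001525 = 0.152%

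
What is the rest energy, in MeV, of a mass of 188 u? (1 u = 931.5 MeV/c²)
E = mc² = 1.751e5 MeV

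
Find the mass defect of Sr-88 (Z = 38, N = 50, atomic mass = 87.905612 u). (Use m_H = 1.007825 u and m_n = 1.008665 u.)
Δm = Z·m_H + N·m_n − M = 0.825 u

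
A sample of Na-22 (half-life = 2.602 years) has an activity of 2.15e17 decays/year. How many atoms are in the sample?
N = A/λ = 8.071e17 atoms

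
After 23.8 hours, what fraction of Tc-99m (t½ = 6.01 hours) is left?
N/N₀ = (1/2)^(t/t½) = 0.06425 = 6.43%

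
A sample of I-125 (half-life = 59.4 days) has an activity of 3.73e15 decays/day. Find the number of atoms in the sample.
N = A/λ = 3.196e17 atoms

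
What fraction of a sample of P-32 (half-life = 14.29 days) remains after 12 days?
N/N₀ = (1/2)^(t/t½) = 0.5587 = 55.9%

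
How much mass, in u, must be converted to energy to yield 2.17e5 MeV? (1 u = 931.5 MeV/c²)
m = E/c² = 233 u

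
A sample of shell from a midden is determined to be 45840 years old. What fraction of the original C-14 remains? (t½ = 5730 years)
N/N₀ = (1/2)^(t/t½) = 0.003906 = 0.391%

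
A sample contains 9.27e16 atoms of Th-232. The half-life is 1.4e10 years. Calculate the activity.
A = λN = 4.59e6 decays/year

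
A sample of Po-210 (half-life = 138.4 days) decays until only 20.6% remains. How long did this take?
t = t½ × log₂(N₀/N) = 315.5 days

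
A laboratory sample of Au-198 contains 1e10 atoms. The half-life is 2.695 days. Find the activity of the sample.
A = λN = 2.572e9 decays/day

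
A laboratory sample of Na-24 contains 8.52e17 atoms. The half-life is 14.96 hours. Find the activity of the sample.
A = λN = 3.948e16 decays/hour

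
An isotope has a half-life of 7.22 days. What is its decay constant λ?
λ = ln(2)/t½ = 0.096 day⁻¹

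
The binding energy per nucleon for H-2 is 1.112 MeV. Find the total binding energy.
B.E. = 1.112 × 2 = 2.224 MeV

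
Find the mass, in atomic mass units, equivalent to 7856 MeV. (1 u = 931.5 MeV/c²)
m = E/c² = 8.434 u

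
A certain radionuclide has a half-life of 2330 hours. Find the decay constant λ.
λ = ln(2)/t½ = 2.975e-4 hour⁻¹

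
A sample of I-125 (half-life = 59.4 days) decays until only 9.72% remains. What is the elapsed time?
t = t½ × log₂(N₀/N) = 199.8 days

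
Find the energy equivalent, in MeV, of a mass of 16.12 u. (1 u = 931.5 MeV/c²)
E = mc² = 15020 MeV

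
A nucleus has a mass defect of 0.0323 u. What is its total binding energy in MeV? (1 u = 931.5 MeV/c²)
B.E. = Δm × 931.5 = 30.09 MeV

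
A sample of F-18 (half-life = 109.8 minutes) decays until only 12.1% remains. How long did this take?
t = t½ × log₂(N₀/N) = 334.6 minutes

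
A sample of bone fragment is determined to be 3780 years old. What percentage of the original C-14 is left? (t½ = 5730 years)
N/N₀ = (1/2)^(t/t½) = 0.633 = 63.3%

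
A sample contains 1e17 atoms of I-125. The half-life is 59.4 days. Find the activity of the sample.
A = λN = 1.167e15 decays/day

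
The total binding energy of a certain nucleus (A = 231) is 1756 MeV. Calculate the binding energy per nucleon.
B.E./A = 1756/231 = 7.602 MeV/nucleon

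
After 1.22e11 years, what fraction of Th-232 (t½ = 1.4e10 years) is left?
N/N₀ = (1/2)^(t/t½) = 0.002381 = 0.238%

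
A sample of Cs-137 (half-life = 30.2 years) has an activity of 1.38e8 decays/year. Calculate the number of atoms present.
N = A/λ = 6.013e9 atoms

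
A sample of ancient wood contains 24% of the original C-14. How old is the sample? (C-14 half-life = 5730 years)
Age = t½ × log₂(1/ratio) = 11800 years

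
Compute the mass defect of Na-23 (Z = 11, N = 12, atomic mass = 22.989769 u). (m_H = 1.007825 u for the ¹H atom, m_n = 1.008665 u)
Δm = Z·m_H + N·m_n − M = 0.2003 u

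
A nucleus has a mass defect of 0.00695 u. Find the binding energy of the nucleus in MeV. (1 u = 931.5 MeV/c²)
B.E. = Δm × 931.5 = 6.474 MeV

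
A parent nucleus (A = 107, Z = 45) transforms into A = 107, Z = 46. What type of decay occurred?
ΔA = 0, ΔZ = +1 ⇒ beta-minus decay (β⁻)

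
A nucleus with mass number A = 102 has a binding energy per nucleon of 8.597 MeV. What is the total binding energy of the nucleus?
B.E. = 8.597 × 102 = 876.9 MeV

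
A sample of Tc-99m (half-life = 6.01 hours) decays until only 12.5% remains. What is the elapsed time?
t = t½ × log₂(N₀/N) = 18.03 hours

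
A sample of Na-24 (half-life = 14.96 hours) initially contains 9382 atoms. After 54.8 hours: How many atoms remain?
N = N₀(1/2)^(t/t½) = 740.6 atoms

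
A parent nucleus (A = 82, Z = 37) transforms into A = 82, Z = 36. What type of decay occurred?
ΔA = 0, ΔZ = -1 ⇒ beta-plus decay (β⁺) or electron capture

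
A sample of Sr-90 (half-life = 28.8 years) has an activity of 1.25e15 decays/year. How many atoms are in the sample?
N = A/λ = 5.194e16 atoms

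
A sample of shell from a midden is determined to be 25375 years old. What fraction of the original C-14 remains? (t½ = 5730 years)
N/N₀ = (1/2)^(t/t½) = 0.04644 = 4.64%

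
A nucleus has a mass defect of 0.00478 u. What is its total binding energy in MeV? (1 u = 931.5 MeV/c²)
B.E. = Δm × 931.5 = 4.453 MeV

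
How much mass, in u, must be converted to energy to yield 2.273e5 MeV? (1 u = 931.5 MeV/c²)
m = E/c² = 244 u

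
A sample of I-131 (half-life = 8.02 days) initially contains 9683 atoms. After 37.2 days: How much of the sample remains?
N = N₀(1/2)^(t/t½) = 388.8 atoms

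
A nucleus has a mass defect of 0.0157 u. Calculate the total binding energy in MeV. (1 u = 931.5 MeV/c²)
B.E. = Δm × 931.5 = 14.62 MeV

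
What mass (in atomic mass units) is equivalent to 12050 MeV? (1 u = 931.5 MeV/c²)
m = E/c² = 12.94 u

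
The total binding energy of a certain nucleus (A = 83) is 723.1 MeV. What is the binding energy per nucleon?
B.E./A = 723.1/83 = 8.712 MeV/nucleon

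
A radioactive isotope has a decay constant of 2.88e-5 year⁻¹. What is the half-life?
t½ = ln(2)/λ = 24070 years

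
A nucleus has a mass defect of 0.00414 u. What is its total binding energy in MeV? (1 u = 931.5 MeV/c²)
B.E. = Δm × 931.5 = 3.856 MeV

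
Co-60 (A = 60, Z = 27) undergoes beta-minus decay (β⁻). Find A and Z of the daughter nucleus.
Daughter: A = 60, Z = 28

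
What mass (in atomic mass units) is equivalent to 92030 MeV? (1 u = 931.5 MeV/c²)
m = E/c² = 98.8 u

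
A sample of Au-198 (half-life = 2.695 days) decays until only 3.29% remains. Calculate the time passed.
t = t½ × log₂(N₀/N) = 13.27 days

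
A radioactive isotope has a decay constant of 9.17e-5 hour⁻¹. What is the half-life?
t½ = ln(2)/λ = 7559 hours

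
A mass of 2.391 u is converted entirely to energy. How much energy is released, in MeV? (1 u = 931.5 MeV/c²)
E = mc² = 2227 MeV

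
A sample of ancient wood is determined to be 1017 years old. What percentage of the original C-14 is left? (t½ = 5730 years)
N/N₀ = (1/2)^(t/t½) = 0.8842 = 88.4%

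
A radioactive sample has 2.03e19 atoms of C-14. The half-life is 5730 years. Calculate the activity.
A = λN = 2.456e15 decays/year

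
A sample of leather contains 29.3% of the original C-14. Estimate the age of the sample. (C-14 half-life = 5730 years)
Age = t½ × log₂(1/ratio) = 10150 years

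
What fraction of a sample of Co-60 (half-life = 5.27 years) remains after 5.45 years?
N/N₀ = (1/2)^(t/t½) = 0.4883 = 48.8%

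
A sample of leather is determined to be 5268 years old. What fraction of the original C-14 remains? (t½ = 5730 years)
N/N₀ = (1/2)^(t/t½) = 0.5287 = 52.9%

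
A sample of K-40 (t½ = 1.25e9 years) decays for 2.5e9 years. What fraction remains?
N/N₀ = (1/2)^(t/t½) = 0.25 = 25%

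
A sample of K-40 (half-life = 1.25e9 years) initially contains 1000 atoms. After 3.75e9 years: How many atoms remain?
N = N₀(1/2)^(t/t½) = 125 atoms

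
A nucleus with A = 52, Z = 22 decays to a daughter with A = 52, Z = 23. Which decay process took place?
ΔA = 0, ΔZ = +1 ⇒ beta-minus decay (β⁻)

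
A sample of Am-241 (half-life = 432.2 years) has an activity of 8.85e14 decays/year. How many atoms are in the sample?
N = A/λ = 5.518e17 atoms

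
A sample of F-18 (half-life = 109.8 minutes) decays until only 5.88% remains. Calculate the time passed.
t = t½ × log₂(N₀/N) = 448.9 minutes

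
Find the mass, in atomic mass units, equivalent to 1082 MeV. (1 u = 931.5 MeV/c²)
m = E/c² = 1.162 u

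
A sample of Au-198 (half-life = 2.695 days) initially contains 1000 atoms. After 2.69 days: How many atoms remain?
N = N₀(1/2)^(t/t½) = 500.6 atoms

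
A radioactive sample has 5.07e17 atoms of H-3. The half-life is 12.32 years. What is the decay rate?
A = λN = 2.852e16 decays/year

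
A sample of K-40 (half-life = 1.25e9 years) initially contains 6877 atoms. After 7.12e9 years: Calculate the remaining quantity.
N = N₀(1/2)^(t/t½) = 132.7 atoms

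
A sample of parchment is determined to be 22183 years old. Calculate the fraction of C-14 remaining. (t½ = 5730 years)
N/N₀ = (1/2)^(t/t½) = 0.06833 = 6.83%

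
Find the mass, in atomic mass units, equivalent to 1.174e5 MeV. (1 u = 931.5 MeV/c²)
m = E/c² = 126 u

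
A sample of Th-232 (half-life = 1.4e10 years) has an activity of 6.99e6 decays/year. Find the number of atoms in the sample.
N = A/λ = 1.412e17 atoms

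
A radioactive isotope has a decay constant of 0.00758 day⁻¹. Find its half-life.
t½ = ln(2)/λ = 91.44 days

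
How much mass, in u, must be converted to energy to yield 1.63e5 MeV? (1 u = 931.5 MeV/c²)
m = E/c² = 175 u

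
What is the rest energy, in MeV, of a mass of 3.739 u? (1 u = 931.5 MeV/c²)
E = mc² = 3483 MeV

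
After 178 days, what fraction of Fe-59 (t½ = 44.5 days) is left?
N/N₀ = (1/2)^(t/t½) = 0.0625 = 6.25%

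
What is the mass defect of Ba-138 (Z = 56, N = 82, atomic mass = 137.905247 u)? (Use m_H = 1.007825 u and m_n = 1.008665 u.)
Δm = Z·m_H + N·m_n − M = 1.243 u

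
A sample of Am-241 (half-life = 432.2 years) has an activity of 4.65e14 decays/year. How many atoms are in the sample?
N = A/λ = 2.899e17 atoms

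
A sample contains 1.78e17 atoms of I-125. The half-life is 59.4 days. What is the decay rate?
A = λN = 2.077e15 decays/day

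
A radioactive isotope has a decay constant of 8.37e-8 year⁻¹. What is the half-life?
t½ = ln(2)/λ = 8.281e6 years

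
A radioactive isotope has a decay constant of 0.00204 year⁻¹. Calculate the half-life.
t½ = ln(2)/λ = 339.8 years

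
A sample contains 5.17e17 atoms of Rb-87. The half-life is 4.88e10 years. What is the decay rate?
A = λN = 7.343e6 decays/year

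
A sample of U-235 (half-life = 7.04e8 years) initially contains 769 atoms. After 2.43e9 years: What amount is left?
N = N₀(1/2)^(t/t½) = 70.28 atoms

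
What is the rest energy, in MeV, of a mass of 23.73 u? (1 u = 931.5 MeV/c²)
E = mc² = 22100 MeV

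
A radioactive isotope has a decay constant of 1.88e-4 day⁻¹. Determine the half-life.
t½ = ln(2)/λ = 3687 days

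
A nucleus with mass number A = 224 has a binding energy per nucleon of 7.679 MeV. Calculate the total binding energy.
B.E. = 7.679 × 224 = 1720 MeV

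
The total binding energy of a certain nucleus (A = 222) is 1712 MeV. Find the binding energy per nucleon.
B.E./A = 1712/222 = 7.712 MeV/nucleon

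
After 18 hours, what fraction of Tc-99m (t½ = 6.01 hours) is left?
N/N₀ = (1/2)^(t/t½) = 0.1254 = 12.5%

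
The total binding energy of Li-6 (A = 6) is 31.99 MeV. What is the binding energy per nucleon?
B.E./A = 31.99/6 = 5.332 MeV/nucleon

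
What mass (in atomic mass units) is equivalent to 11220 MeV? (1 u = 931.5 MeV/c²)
m = E/c² = 12.05 u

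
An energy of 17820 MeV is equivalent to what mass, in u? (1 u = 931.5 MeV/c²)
m = E/c² = 19.13 u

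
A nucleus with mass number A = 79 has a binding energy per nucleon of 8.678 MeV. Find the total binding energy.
B.E. = 8.678 × 79 = 685.6 MeV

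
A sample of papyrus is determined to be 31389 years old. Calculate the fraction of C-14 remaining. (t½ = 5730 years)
N/N₀ = (1/2)^(t/t½) = 0.02244 = 2.24%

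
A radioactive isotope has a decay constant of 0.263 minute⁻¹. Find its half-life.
t½ = ln(2)/λ = 2.636 minutes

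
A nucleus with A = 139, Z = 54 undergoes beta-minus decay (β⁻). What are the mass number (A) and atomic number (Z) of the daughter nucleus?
Daughter: A = 139, Z = 55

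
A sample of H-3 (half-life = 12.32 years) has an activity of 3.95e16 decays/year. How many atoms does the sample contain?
N = A/λ = 7.021e17 atoms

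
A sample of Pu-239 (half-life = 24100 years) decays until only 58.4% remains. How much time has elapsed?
t = t½ × log₂(N₀/N) = 18700 years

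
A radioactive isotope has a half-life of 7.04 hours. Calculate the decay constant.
λ = ln(2)/t½ = 0.09846 hour⁻¹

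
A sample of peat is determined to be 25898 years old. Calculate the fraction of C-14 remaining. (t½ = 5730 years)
N/N₀ = (1/2)^(t/t½) = 0.04359 = 4.36%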